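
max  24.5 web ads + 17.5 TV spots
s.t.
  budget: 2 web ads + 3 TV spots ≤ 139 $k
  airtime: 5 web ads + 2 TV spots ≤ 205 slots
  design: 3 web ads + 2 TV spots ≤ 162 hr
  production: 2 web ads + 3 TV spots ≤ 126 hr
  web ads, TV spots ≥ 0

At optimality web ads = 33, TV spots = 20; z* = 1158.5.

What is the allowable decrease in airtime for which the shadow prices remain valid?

121

Binding constraints: airtime, production. The basis is B = [[5,2],[2,3]] with det 11.
Per unit decrease in airtime, x* moves by d = (-0.2727, 0.1818).
The basis stays optimal until web ads reaches 0; allowable decrease = 121 slots.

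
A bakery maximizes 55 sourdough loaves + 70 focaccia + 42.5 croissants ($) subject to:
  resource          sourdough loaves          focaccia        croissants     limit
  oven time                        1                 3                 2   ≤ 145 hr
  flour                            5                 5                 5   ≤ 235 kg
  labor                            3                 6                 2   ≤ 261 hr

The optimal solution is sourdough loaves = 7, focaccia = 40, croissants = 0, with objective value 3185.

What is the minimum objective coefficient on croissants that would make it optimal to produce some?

50

Check each constraint at x*: oven time 127/145 (slack 18); flour 235/235 (tight); labor 261/261 (tight).
Slack constraints have shadow price 0 (complementary slackness).
Dual feasibility on the basic columns requires 5·y_flour + 3·y_labor = 55, 5·y_flour + 6·y_labor = 70.
→ y_flour = 8 and y_labor = 5.
croissants enters the basis when its profit ≥ yᵀa₃ = 8·5 + 5·2 = 50.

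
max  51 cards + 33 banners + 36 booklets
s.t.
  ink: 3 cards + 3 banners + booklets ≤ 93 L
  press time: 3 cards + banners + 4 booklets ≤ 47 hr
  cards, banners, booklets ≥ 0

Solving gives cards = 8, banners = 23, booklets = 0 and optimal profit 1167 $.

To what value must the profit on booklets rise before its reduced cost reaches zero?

44

At the optimum: ink uses 93 of 93 (binding); press time uses 47 of 47 (binding).
Dual feasibility on the basic columns requires 3·y_ink + 3·y_press time = 51, 3·y_ink + 1·y_press time = 33.
→ y_ink = 8 and y_press time = 9.
booklets enters the basis when its profit ≥ yᵀa₃ = 8·1 + 9·4 = 44.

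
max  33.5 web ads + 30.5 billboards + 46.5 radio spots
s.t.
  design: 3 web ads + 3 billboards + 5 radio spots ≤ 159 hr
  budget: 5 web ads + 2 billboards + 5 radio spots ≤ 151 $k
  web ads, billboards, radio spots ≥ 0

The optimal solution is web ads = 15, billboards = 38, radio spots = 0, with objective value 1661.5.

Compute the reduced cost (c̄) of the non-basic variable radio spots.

-6

Both design and budget are binding at x*.
From A_Bᵀ y = c: 3·y_design + 5·y_budget = 33.5; 3·y_design + 2·y_budget = 30.5.
This yields shadow prices y_design = 9.5, y_budget = 1.
Reduced cost of radio spots: c₃ − yᵀa₃ = 46.5 − (9.5·5 + 1·5) = 46.5 − 52.5 = -6.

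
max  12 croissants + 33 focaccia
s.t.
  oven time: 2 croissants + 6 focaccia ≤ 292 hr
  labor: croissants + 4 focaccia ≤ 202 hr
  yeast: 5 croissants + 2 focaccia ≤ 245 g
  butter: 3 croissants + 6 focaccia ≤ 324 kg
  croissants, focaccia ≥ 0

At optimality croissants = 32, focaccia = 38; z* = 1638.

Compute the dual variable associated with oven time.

At the optimum: oven time uses 292 of 292 (binding); labor uses 184 of 202 (slack = 18); yeast uses 236 of 245 (slack = 9); butter uses 324 of 324 (binding).
By complementary slackness, y = 0 for the non-binding constraints.
The binding rows give the dual system: 2·y_oven time + 3·y_butter = 12 and 6·y_oven time + 6·y_butter = 33.
This yields shadow prices y_oven time = 4.5, y_butter = 1.
Shadow price of oven time = 4.5.

4.5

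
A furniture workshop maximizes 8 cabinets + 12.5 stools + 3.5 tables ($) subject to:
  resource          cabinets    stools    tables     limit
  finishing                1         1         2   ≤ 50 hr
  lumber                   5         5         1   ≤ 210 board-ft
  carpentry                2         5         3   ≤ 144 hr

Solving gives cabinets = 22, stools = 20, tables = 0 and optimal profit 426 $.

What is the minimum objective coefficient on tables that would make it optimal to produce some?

5.5

Check each constraint at x*: finishing 42/50 (slack 8); lumber 210/210 (tight); carpentry 144/144 (tight).
By complementary slackness, y = 0 for the non-binding constraint.
The binding rows give the dual system: 5·y_lumber + 2·y_carpentry = 8 and 5·y_lumber + 5·y_carpentry = 12.5.
Solving: y_lumber = 1, y_carpentry = 1.5.
tables enters the basis when its profit ≥ yᵀa₃ = 1·1 + 1.5·3 = 5.5.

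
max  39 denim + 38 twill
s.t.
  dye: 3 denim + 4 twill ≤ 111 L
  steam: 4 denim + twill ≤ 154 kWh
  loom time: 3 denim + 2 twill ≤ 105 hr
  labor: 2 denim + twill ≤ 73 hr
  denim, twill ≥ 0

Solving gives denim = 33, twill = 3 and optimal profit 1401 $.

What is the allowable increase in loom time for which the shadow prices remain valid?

4.8

Binding constraints: dye, loom time. The basis is B = [[3,4],[3,2]] with det -6.
Per unit increase in loom time, x* moves by d = (0.6667, -0.5).
The basis stays optimal until labor becomes binding; allowable increase = 4.8 hr.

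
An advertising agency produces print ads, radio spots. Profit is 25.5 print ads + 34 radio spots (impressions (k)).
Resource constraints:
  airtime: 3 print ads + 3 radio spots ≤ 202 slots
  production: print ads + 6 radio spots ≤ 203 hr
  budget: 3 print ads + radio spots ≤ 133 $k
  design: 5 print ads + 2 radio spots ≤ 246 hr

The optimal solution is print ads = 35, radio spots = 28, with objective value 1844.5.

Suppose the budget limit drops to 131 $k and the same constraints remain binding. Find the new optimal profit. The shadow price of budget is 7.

1830.5

Δb = -2, so new z* = 1844.5 + (7)·(-2) = 1844.5 − 14 = 1830.5.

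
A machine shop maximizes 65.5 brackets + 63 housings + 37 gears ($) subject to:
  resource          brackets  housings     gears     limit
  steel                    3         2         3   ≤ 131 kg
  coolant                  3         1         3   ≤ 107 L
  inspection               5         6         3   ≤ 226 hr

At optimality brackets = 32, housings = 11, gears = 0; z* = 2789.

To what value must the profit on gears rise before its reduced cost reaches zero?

46.5

Check each constraint at x*: steel 118/131 (slack 13); coolant 107/107 (tight); inspection 226/226 (tight).
By complementary slackness, y = 0 for the non-binding constraint.
Dual feasibility on the basic columns requires 3·y_coolant + 5·y_inspection = 65.5, 1·y_coolant + 6·y_inspection = 63.
This yields shadow prices y_coolant = 6, y_inspection = 9.5.
gears enters the basis when its profit ≥ yᵀa₃ = 6·3 + 9.5·3 = 46.5.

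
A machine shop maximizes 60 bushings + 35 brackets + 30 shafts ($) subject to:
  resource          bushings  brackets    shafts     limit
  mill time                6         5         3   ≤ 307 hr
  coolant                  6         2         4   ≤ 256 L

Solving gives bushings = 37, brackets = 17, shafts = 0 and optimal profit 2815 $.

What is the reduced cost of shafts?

Both mill time and coolant are binding at x*.
The binding rows give the dual system: 6·y_mill time + 6·y_coolant = 60 and 5·y_mill time + 2·y_coolant = 35.
→ y_mill time = 5 and y_coolant = 5.
Reduced cost of shafts: c₃ − yᵀa₃ = 30 − (5·3 + 5·4) = 30 − 35 = -5.

-5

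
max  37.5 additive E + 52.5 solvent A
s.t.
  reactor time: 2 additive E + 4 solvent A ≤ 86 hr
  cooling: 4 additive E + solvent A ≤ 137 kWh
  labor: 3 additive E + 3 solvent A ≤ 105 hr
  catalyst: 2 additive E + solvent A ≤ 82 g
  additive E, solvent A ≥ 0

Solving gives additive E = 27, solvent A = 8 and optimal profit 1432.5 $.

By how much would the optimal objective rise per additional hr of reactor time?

7.5

Check each constraint at x*: reactor time 86/86 (tight); cooling 116/137 (slack 21); labor 105/105 (tight); catalyst 62/82 (slack 20).
Since cooling, catalyst are not tight, their duals are 0.
The binding rows give the dual system: 2·y_reactor time + 3·y_labor = 37.5 and 4·y_reactor time + 3·y_labor = 52.5.
→ y_reactor time = 7.5 and y_labor = 7.5.
Shadow price of reactor time = 7.5.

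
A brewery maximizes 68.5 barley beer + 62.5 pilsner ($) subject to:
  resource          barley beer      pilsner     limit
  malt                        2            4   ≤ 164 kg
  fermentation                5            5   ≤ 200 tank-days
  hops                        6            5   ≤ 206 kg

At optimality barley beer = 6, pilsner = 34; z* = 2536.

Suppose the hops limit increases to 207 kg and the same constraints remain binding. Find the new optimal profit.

2542

Check each constraint at x*: malt 148/164 (slack 16); fermentation 200/200 (tight); hops 206/206 (tight).
By complementary slackness, y = 0 for the non-binding constraint.
The binding rows give the dual system: 5·y_fermentation + 6·y_hops = 68.5 and 5·y_fermentation + 5·y_hops = 62.5.
This yields shadow prices y_fermentation = 6.5, y_hops = 6.
Δz = y_hops·Δb = 6 × (1) = 6, so new z* = 2536 + 6 = 2542.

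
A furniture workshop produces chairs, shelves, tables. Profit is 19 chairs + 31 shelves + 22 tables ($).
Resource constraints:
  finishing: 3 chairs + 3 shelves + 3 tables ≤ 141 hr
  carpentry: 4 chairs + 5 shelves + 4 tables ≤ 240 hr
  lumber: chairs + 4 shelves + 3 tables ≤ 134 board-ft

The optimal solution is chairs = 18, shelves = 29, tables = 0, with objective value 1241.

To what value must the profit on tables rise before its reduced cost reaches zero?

27

At the optimum: finishing uses 141 of 141 (binding); carpentry uses 217 of 240 (slack = 23); lumber uses 134 of 134 (binding).
Since carpentry is not tight, its dual is 0.
From A_Bᵀ y = c: 3·y_finishing + 1·y_lumber = 19; 3·y_finishing + 4·y_lumber = 31.
This yields shadow prices y_finishing = 5, y_lumber = 4.
tables enters the basis when its profit ≥ yᵀa₃ = 5·3 + 4·3 = 27.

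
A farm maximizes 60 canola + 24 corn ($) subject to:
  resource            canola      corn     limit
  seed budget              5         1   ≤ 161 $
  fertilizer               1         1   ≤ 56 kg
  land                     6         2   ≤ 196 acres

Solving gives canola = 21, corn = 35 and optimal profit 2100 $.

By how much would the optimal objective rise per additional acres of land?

At the optimum: seed budget uses 140 of 161 (slack = 21); fertilizer uses 56 of 56 (binding); land uses 196 of 196 (binding).
Since seed budget is not tight, its dual is 0.
The binding rows give the dual system: 1·y_fertilizer + 6·y_land = 60 and 1·y_fertilizer + 2·y_land = 24.
→ y_fertilizer = 6 and y_land = 9.
Shadow price of land = 9.

9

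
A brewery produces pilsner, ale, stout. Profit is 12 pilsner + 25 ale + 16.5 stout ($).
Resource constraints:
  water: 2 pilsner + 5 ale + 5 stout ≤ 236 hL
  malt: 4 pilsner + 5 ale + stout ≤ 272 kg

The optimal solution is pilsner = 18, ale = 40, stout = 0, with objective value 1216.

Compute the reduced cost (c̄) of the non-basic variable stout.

Check each constraint at x*: water 236/236 (tight); malt 272/272 (tight).
The binding rows give the dual system: 2·y_water + 4·y_malt = 12 and 5·y_water + 5·y_malt = 25.
→ y_water = 4 and y_malt = 1.
Reduced cost of stout: c₃ − yᵀa₃ = 16.5 − (4·5 + 1·1) = 16.5 − 21 = -4.5.

-4.5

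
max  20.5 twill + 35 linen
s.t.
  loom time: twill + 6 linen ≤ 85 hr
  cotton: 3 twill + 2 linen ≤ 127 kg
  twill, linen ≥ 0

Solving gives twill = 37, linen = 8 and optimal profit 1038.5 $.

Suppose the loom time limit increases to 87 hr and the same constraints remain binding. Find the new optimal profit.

Check each constraint at x*: loom time 85/85 (tight); cotton 127/127 (tight).
The binding rows give the dual system: 1·y_loom time + 3·y_cotton = 20.5 and 6·y_loom time + 2·y_cotton = 35.
→ y_loom time = 4 and y_cotton = 5.5.
Δz = y_loom time·Δb = 4 × (2) = 8, so new z* = 1038.5 + 8 = 1046.5.

1046.5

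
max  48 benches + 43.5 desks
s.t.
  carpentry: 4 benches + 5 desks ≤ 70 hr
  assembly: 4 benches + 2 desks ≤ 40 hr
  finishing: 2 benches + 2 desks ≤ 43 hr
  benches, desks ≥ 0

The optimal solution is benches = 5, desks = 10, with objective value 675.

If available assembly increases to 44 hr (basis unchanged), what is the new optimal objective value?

Binding: carpentry and assembly. Non-binding: finishing (13 unused).
By complementary slackness, y = 0 for the non-binding constraint.
The binding rows give the dual system: 4·y_carpentry + 4·y_assembly = 48 and 5·y_carpentry + 2·y_assembly = 43.5.
This yields shadow prices y_carpentry = 6.5, y_assembly = 5.5.
Δz = y_assembly·Δb = 5.5 × (4) = 22, so new z* = 675 + 22 = 697.

697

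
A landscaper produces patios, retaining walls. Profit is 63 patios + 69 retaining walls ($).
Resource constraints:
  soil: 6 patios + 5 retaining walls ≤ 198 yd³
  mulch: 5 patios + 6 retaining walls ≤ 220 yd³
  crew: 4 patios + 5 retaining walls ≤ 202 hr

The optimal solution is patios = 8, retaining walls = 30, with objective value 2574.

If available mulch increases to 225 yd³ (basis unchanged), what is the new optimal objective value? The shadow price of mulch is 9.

Δb = 5, so new z* = 2574 + (9)·(5) = 2574 + 45 = 2619.

2619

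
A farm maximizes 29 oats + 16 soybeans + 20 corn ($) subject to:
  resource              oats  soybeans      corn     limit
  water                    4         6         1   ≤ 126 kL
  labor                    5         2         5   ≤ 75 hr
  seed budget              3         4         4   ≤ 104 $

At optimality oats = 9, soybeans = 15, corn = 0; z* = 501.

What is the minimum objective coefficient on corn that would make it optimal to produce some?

26

Check each constraint at x*: water 126/126 (tight); labor 75/75 (tight); seed budget 87/104 (slack 17).
Slack constraints have shadow price 0 (complementary slackness).
From A_Bᵀ y = c: 4·y_water + 5·y_labor = 29; 6·y_water + 2·y_labor = 16.
→ y_water = 1 and y_labor = 5.
corn enters the basis when its profit ≥ yᵀa₃ = 1·1 + 5·5 = 26.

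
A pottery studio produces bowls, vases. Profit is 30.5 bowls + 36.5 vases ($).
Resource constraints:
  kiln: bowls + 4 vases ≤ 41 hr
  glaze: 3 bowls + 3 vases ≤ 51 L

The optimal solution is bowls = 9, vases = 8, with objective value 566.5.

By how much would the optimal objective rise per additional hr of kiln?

At the optimum: kiln uses 41 of 41 (binding); glaze uses 51 of 51 (binding).
The binding rows give the dual system: 1·y_kiln + 3·y_glaze = 30.5 and 4·y_kiln + 3·y_glaze = 36.5.
→ y_kiln = 2 and y_glaze = 9.5.
Shadow price of kiln = 2.

2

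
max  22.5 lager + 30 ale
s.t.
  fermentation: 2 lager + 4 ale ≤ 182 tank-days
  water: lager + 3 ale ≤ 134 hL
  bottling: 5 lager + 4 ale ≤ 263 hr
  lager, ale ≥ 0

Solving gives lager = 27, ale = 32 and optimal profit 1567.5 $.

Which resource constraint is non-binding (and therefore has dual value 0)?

fermentation: 182/182 (binding)
water: 123/134 (slack 11)
bottling: 263/263 (binding)
By complementary slackness, a constraint with positive slack has shadow price 0 → water.

water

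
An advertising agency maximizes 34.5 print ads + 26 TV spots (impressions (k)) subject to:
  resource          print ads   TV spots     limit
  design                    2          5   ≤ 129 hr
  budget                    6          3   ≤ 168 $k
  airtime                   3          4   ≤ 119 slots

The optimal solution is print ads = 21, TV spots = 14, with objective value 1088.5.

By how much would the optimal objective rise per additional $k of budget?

4

Check each constraint at x*: design 112/129 (slack 17); budget 168/168 (tight); airtime 119/119 (tight).
Since design is not tight, its dual is 0.
Dual feasibility on the basic columns requires 6·y_budget + 3·y_airtime = 34.5, 3·y_budget + 4·y_airtime = 26.
Solving: y_budget = 4, y_airtime = 3.5.
Shadow price of budget = 4.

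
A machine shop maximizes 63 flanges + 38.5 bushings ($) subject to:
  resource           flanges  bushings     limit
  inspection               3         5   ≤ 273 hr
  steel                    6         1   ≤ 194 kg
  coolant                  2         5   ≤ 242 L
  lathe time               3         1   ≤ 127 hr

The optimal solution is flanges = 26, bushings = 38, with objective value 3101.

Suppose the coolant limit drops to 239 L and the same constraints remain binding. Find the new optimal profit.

3083

Binding: steel and coolant. Non-binding: inspection (5 unused), lathe time (11 unused).
By complementary slackness, y = 0 for the non-binding constraints.
The binding rows give the dual system: 6·y_steel + 2·y_coolant = 63 and 1·y_steel + 5·y_coolant = 38.5.
→ y_steel = 8.5 and y_coolant = 6.
Δz = y_coolant·Δb = 6 × (-3) = -18, so new z* = 3101 − 18 = 3083.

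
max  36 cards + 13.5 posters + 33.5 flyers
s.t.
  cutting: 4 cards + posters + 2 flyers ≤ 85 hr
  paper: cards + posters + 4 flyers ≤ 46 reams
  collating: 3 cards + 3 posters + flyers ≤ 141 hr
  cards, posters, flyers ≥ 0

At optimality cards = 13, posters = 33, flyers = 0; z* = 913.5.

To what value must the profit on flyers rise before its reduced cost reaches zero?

Check each constraint at x*: cutting 85/85 (tight); paper 46/46 (tight); collating 138/141 (slack 3).
Slack constraints have shadow price 0 (complementary slackness).
The binding rows give the dual system: 4·y_cutting + 1·y_paper = 36 and 1·y_cutting + 1·y_paper = 13.5.
This yields shadow prices y_cutting = 7.5, y_paper = 6.
flyers enters the basis when its profit ≥ yᵀa₃ = 7.5·2 + 6·4 = 39.

39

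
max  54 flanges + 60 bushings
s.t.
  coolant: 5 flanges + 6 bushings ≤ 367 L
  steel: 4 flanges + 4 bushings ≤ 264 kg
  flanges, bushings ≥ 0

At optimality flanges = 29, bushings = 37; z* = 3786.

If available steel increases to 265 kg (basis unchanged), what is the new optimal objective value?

At the optimum: coolant uses 367 of 367 (binding); steel uses 264 of 264 (binding).
From A_Bᵀ y = c: 5·y_coolant + 4·y_steel = 54; 6·y_coolant + 4·y_steel = 60.
This yields shadow prices y_coolant = 6, y_steel = 6.
Δz = y_steel·Δb = 6 × (1) = 6, so new z* = 3786 + 6 = 3792.

3792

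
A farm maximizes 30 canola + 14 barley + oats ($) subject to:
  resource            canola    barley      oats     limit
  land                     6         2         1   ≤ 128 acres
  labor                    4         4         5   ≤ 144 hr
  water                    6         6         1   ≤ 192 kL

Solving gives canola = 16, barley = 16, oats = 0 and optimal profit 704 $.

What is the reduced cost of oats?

-4

Check each constraint at x*: land 128/128 (tight); labor 128/144 (slack 16); water 192/192 (tight).
By complementary slackness, y = 0 for the non-binding constraint.
The binding rows give the dual system: 6·y_land + 6·y_water = 30 and 2·y_land + 6·y_water = 14.
→ y_land = 4 and y_water = 1.
Reduced cost of oats: c₃ − yᵀa₃ = 1 − (4·1 + 1·1) = 1 − 5 = -4.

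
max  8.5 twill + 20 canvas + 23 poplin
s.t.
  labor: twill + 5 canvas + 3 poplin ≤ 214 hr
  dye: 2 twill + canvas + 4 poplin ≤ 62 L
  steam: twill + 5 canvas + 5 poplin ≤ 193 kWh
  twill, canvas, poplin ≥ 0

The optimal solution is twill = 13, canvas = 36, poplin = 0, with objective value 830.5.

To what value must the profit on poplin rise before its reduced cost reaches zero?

Binding: dye and steam. Non-binding: labor (21 unused).
By complementary slackness, y = 0 for the non-binding constraint.
From A_Bᵀ y = c: 2·y_dye + 1·y_steam = 8.5; 1·y_dye + 5·y_steam = 20.
→ y_dye = 2.5 and y_steam = 3.5.
poplin enters the basis when its profit ≥ yᵀa₃ = 2.5·4 + 3.5·5 = 27.5.

27.5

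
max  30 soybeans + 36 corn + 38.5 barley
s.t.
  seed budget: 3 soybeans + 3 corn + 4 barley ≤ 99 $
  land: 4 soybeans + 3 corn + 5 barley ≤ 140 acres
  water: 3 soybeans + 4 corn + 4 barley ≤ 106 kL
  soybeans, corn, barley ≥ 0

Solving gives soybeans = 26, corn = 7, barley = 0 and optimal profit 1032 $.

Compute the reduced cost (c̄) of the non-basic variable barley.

-1.5

Binding: seed budget and water. Non-binding: land (15 unused).
Slack constraints have shadow price 0 (complementary slackness).
Dual feasibility on the basic columns requires 3·y_seed budget + 3·y_water = 30, 3·y_seed budget + 4·y_water = 36.
Solving: y_seed budget = 4, y_water = 6.
Reduced cost of barley: c₃ − yᵀa₃ = 38.5 − (4·4 + 6·4) = 38.5 − 40 = -1.5.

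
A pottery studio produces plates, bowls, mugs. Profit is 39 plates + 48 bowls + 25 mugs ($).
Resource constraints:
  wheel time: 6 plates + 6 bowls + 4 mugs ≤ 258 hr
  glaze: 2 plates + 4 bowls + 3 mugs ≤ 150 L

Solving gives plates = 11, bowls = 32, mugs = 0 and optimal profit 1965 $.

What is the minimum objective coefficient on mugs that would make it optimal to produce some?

Both wheel time and glaze are binding at x*.
From A_Bᵀ y = c: 6·y_wheel time + 2·y_glaze = 39; 6·y_wheel time + 4·y_glaze = 48.
This yields shadow prices y_wheel time = 5, y_glaze = 4.5.
mugs enters the basis when its profit ≥ yᵀa₃ = 5·4 + 4.5·3 = 33.5.

33.5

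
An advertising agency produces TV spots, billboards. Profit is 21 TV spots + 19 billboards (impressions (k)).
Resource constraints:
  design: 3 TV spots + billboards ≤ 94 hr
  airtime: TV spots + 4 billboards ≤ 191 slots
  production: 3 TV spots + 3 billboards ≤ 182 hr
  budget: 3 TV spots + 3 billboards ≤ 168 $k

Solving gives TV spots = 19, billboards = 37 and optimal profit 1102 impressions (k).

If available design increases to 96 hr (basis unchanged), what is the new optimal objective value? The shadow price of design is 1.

1104

Δb = 2, so new z* = 1102 + (1)·(2) = 1102 + 2 = 1104.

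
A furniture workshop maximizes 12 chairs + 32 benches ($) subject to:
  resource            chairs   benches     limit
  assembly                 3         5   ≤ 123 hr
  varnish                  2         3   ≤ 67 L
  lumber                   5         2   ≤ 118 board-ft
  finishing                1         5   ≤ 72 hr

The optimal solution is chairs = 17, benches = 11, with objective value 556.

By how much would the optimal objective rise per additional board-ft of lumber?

At the optimum: assembly uses 106 of 123 (slack = 17); varnish uses 67 of 67 (binding); lumber uses 107 of 118 (slack = 11); finishing uses 72 of 72 (binding).
Slack constraints have shadow price 0 (complementary slackness).
Dual feasibility on the basic columns requires 2·y_varnish + 1·y_finishing = 12, 3·y_varnish + 5·y_finishing = 32.
→ y_varnish = 4 and y_finishing = 4.
Shadow price of lumber = 0.

0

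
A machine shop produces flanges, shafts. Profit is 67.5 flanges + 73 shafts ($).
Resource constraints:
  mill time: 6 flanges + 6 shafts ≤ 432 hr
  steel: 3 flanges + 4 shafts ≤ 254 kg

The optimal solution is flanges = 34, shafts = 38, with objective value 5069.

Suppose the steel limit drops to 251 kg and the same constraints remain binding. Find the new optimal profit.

5052.5

Check each constraint at x*: mill time 432/432 (tight); steel 254/254 (tight).
Dual feasibility on the basic columns requires 6·y_mill time + 3·y_steel = 67.5, 6·y_mill time + 4·y_steel = 73.
This yields shadow prices y_mill time = 8.5, y_steel = 5.5.
Δz = y_steel·Δb = 5.5 × (-3) = -16.5, so new z* = 5069 − 16.5 = 5052.5.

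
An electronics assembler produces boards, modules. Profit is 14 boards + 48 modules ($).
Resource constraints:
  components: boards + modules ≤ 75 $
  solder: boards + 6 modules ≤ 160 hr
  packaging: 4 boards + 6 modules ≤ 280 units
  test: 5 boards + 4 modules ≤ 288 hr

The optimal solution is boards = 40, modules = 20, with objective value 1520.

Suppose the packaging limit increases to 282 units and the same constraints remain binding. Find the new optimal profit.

Binding: solder and packaging. Non-binding: components (15 unused), test (8 unused).
By complementary slackness, y = 0 for the non-binding constraints.
From A_Bᵀ y = c: 1·y_solder + 4·y_packaging = 14; 6·y_solder + 6·y_packaging = 48.
This yields shadow prices y_solder = 6, y_packaging = 2.
Δz = y_packaging·Δb = 2 × (2) = 4, so new z* = 1520 + 4 = 1524.

1524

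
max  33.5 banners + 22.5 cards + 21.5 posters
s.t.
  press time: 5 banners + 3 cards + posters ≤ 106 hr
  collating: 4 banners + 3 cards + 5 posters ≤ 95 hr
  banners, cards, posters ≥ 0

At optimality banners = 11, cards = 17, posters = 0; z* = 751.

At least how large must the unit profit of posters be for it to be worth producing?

23.5

Check each constraint at x*: press time 106/106 (tight); collating 95/95 (tight).
From A_Bᵀ y = c: 5·y_press time + 4·y_collating = 33.5; 3·y_press time + 3·y_collating = 22.5.
Solving: y_press time = 3.5, y_collating = 4.
posters enters the basis when its profit ≥ yᵀa₃ = 3.5·1 + 4·5 = 23.5.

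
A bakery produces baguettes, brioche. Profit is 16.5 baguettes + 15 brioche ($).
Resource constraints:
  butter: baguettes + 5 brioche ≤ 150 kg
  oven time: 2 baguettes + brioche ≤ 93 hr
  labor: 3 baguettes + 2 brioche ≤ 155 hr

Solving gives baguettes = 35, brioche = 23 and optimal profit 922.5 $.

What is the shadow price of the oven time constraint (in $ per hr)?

7.5

Check each constraint at x*: butter 150/150 (tight); oven time 93/93 (tight); labor 151/155 (slack 4).
By complementary slackness, y = 0 for the non-binding constraint.
From A_Bᵀ y = c: 1·y_butter + 2·y_oven time = 16.5; 5·y_butter + 1·y_oven time = 15.
Solving: y_butter = 1.5, y_oven time = 7.5.
Shadow price of oven time = 7.5.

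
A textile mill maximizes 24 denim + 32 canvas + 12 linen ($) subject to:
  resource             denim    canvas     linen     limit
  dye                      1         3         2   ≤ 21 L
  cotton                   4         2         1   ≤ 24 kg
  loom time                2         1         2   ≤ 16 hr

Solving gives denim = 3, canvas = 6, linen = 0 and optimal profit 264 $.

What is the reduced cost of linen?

-8

Check each constraint at x*: dye 21/21 (tight); cotton 24/24 (tight); loom time 12/16 (slack 4).
Since loom time is not tight, its dual is 0.
Dual feasibility on the basic columns requires 1·y_dye + 4·y_cotton = 24, 3·y_dye + 2·y_cotton = 32.
This yields shadow prices y_dye = 8, y_cotton = 4.
Reduced cost of linen: c₃ − yᵀa₃ = 12 − (8·2 + 4·1) = 12 − 20 = -8.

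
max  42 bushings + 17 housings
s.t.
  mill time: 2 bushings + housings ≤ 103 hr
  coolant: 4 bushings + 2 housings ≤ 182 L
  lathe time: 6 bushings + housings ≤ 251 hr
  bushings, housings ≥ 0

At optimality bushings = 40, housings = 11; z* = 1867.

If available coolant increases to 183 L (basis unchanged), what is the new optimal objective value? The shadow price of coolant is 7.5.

1874.5

Δb = 1, so new z* = 1867 + (7.5)·(1) = 1867 + 7.5 = 1874.5.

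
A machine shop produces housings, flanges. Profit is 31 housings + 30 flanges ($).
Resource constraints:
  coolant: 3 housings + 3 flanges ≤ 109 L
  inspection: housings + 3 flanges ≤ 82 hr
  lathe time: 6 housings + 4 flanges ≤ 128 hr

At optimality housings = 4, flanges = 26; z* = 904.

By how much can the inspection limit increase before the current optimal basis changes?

Binding constraints: inspection, lathe time. The basis is B = [[1,3],[6,4]] with det -14.
Per unit increase in inspection, x* moves by d = (-0.2857, 0.4286).
The basis stays optimal until housings reaches 0; allowable increase = 14 hr.

14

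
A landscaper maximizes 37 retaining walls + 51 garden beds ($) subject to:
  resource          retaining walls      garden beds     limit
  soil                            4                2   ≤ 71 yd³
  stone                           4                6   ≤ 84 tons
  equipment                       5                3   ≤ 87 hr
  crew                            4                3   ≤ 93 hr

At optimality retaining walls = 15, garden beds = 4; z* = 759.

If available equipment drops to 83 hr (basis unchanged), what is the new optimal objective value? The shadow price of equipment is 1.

755

Δb = -4, so new z* = 759 + (1)·(-4) = 759 − 4 = 755.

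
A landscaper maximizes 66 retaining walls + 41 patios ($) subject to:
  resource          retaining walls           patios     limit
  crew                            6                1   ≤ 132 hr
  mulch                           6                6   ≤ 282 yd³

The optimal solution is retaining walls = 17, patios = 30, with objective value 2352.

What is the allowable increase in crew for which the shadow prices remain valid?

150

Binding constraints: crew, mulch. The basis is B = [[6,1],[6,6]] with det 30.
Per unit increase in crew, x* moves by d = (0.2, -0.2).
The basis stays optimal until patios reaches 0; allowable increase = 150 hr.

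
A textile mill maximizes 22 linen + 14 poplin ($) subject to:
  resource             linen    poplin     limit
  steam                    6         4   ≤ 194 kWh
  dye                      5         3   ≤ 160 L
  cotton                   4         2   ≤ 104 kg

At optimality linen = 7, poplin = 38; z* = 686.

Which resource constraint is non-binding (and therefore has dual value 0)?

dye

steam: 194/194 (binding)
dye: 149/160 (slack 11)
cotton: 104/104 (binding)
By complementary slackness, a constraint with positive slack has shadow price 0 → dye.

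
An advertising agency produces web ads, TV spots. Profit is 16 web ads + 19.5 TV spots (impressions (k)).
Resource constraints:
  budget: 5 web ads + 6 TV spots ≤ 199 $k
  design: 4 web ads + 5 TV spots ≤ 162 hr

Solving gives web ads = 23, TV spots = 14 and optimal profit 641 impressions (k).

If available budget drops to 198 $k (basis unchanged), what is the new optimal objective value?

639

Check each constraint at x*: budget 199/199 (tight); design 162/162 (tight).
Dual feasibility on the basic columns requires 5·y_budget + 4·y_design = 16, 6·y_budget + 5·y_design = 19.5.
Solving: y_budget = 2, y_design = 1.5.
Δz = y_budget·Δb = 2 × (-1) = -2, so new z* = 641 − 2 = 639.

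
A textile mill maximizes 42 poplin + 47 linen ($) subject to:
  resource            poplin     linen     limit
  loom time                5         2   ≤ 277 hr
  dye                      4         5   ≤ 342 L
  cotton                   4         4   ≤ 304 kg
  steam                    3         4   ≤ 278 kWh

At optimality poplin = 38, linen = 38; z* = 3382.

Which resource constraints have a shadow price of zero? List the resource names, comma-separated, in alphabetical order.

loom time, steam

loom time: 266/277 (slack 11)
dye: 342/342 (binding)
cotton: 304/304 (binding)
steam: 266/278 (slack 12)
By complementary slackness, a constraint with positive slack has shadow price 0 → loom time, steam.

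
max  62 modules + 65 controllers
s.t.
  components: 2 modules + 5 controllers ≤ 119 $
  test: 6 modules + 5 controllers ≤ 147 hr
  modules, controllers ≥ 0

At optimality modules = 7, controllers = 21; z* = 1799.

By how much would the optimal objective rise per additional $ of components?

Both components and test are binding at x*.
The binding rows give the dual system: 2·y_components + 6·y_test = 62 and 5·y_components + 5·y_test = 65.
This yields shadow prices y_components = 4, y_test = 9.
Shadow price of components = 4.

4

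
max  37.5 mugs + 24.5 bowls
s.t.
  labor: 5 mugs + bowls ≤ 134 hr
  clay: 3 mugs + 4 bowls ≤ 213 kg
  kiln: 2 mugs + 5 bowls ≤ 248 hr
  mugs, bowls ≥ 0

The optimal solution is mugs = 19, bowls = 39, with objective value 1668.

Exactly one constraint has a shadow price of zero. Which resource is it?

labor: 134/134 (binding)
clay: 213/213 (binding)
kiln: 233/248 (slack 15)
By complementary slackness, a constraint with positive slack has shadow price 0 → kiln.

kiln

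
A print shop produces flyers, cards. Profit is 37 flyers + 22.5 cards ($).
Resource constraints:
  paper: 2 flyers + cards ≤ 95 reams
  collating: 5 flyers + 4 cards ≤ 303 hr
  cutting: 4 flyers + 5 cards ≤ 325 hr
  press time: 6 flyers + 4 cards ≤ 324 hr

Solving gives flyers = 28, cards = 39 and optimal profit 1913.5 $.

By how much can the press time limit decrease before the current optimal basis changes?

Binding constraints: paper, press time. The basis is B = [[2,1],[6,4]] with det 2.
Per unit decrease in press time, x* moves by d = (0.5, -1).
The basis stays optimal until cards reaches 0; allowable decrease = 39 hr.

39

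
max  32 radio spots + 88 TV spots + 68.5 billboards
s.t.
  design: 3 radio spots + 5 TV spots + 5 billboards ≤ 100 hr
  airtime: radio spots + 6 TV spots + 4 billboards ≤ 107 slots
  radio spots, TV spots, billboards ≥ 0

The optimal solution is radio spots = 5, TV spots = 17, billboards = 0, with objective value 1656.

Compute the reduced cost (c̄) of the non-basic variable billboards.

Both design and airtime are binding at x*.
The binding rows give the dual system: 3·y_design + 1·y_airtime = 32 and 5·y_design + 6·y_airtime = 88.
This yields shadow prices y_design = 8, y_airtime = 8.
Reduced cost of billboards: c₃ − yᵀa₃ = 68.5 − (8·5 + 8·4) = 68.5 − 72 = -3.5.

-3.5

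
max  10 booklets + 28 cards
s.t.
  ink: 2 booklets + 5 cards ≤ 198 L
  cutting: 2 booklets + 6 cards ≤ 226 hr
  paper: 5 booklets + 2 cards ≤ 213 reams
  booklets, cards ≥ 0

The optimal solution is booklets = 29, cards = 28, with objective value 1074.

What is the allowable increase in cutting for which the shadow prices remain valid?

11.6

Binding constraints: ink, cutting. The basis is B = [[2,5],[2,6]] with det 2.
Per unit increase in cutting, x* moves by d = (-2.5, 1).
The basis stays optimal until booklets reaches 0; allowable increase = 11.6 hr.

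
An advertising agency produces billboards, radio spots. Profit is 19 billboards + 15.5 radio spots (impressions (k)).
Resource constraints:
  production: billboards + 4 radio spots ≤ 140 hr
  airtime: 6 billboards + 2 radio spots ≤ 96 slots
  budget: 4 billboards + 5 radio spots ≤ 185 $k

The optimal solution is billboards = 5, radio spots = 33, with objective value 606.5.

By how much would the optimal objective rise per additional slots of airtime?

1.5

At the optimum: production uses 137 of 140 (slack = 3); airtime uses 96 of 96 (binding); budget uses 185 of 185 (binding).
Slack constraints have shadow price 0 (complementary slackness).
From A_Bᵀ y = c: 6·y_airtime + 4·y_budget = 19; 2·y_airtime + 5·y_budget = 15.5.
Solving: y_airtime = 1.5, y_budget = 2.5.
Shadow price of airtime = 1.5.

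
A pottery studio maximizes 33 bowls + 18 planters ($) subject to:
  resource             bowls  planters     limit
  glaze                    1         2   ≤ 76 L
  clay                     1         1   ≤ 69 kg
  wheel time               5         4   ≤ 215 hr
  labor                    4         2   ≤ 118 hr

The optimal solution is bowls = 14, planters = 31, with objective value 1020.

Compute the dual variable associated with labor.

8

Check each constraint at x*: glaze 76/76 (tight); clay 45/69 (slack 24); wheel time 194/215 (slack 21); labor 118/118 (tight).
Since clay, wheel time are not tight, their duals are 0.
Dual feasibility on the basic columns requires 1·y_glaze + 4·y_labor = 33, 2·y_glaze + 2·y_labor = 18.
Solving: y_glaze = 1, y_labor = 8.
Shadow price of labor = 8.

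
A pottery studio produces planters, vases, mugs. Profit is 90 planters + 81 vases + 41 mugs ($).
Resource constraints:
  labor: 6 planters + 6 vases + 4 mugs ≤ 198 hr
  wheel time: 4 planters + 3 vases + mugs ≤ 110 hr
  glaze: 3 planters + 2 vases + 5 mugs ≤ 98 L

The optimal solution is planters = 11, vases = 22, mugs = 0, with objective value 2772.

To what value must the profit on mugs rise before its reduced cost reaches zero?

45

Binding: labor and wheel time. Non-binding: glaze (21 unused).
Since glaze is not tight, its dual is 0.
Dual feasibility on the basic columns requires 6·y_labor + 4·y_wheel time = 90, 6·y_labor + 3·y_wheel time = 81.
→ y_labor = 9 and y_wheel time = 9.
mugs enters the basis when its profit ≥ yᵀa₃ = 9·4 + 9·1 = 45.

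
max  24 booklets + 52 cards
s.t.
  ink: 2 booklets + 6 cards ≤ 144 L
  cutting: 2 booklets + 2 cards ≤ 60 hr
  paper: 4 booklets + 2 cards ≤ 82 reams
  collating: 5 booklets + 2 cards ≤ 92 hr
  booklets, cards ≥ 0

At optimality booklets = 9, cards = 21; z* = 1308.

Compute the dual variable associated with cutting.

At the optimum: ink uses 144 of 144 (binding); cutting uses 60 of 60 (binding); paper uses 78 of 82 (slack = 4); collating uses 87 of 92 (slack = 5).
Since paper, collating are not tight, their duals are 0.
Dual feasibility on the basic columns requires 2·y_ink + 2·y_cutting = 24, 6·y_ink + 2·y_cutting = 52.
Solving: y_ink = 7, y_cutting = 5.
Shadow price of cutting = 5.

5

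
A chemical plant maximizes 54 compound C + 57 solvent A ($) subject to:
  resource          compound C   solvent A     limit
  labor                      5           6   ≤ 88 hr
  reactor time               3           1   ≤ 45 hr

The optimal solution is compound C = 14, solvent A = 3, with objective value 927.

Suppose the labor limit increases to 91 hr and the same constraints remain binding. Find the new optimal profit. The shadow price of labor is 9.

954

Δb = 3, so new z* = 927 + (9)·(3) = 927 + 27 = 954.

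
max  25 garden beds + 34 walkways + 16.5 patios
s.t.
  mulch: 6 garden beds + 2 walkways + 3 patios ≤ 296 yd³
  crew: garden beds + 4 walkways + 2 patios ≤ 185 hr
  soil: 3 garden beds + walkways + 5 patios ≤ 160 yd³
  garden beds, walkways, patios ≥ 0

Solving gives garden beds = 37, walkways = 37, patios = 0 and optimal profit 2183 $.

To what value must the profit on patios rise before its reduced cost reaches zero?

23

At the optimum: mulch uses 296 of 296 (binding); crew uses 185 of 185 (binding); soil uses 148 of 160 (slack = 12).
Since soil is not tight, its dual is 0.
The binding rows give the dual system: 6·y_mulch + 1·y_crew = 25 and 2·y_mulch + 4·y_crew = 34.
Solving: y_mulch = 3, y_crew = 7.
patios enters the basis when its profit ≥ yᵀa₃ = 3·3 + 7·2 = 23.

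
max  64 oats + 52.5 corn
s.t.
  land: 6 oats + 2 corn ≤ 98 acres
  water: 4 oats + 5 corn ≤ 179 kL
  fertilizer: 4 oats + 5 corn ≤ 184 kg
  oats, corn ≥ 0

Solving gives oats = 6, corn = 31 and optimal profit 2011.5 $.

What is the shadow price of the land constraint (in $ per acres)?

5

Check each constraint at x*: land 98/98 (tight); water 179/179 (tight); fertilizer 179/184 (slack 5).
By complementary slackness, y = 0 for the non-binding constraint.
From A_Bᵀ y = c: 6·y_land + 4·y_water = 64; 2·y_land + 5·y_water = 52.5.
→ y_land = 5 and y_water = 8.5.
Shadow price of land = 5.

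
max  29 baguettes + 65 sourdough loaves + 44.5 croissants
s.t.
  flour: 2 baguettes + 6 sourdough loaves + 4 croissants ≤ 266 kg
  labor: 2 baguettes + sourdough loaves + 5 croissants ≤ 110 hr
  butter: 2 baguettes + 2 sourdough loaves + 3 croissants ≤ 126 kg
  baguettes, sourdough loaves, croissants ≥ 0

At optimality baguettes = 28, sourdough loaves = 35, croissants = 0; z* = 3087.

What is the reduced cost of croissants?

-8

Check each constraint at x*: flour 266/266 (tight); labor 91/110 (slack 19); butter 126/126 (tight).
Slack constraints have shadow price 0 (complementary slackness).
Dual feasibility on the basic columns requires 2·y_flour + 2·y_butter = 29, 6·y_flour + 2·y_butter = 65.
This yields shadow prices y_flour = 9, y_butter = 5.5.
Reduced cost of croissants: c₃ − yᵀa₃ = 44.5 − (9·4 + 5.5·3) = 44.5 − 52.5 = -8.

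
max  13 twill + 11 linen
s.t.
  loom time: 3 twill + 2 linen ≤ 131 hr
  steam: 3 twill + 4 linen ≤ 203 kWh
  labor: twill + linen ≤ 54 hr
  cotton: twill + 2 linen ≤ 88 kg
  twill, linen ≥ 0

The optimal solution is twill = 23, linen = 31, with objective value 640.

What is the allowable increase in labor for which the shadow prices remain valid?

Binding constraints: loom time, labor. The basis is B = [[3,2],[1,1]] with det 1.
Per unit increase in labor, x* moves by d = (-2, 3).
The basis stays optimal until cotton becomes binding; allowable increase = 0.75 hr.

0.75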